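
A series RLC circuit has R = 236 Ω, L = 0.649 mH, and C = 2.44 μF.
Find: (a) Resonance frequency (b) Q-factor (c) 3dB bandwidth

Step 1 — Resonance: ω₀ = 1/√(LC) = 1/√(0.000649·2.44e-06) = 2.513e+04 rad/s.
Step 2 — f₀ = ω₀/(2π) = 3999 Hz.
Step 3 — Series Q: Q = ω₀L/R = 2.513e+04·0.000649/236 = 0.06911.
Step 4 — Bandwidth: Δω = ω₀/Q = 3.636e+05 rad/s; BW = Δω/(2π) = 5.787e+04 Hz.

(a) f₀ = 3999 Hz  (b) Q = 0.06911  (c) BW = 5.787e+04 Hz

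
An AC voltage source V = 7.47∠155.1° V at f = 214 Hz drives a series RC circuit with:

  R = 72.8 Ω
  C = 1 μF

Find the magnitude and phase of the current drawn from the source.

Step 1 — Angular frequency: ω = 2π·f = 2π·214 = 1345 rad/s.
Step 2 — Component impedances:
  R: Z = R = 72.8 Ω
  C: Z = 1/(jωC) = -j/(ω·C) = 0 - j743.7 Ω
Step 3 — Series combination: Z_total = R + C = 72.8 - j743.7 Ω = 747.3∠-84.4° Ω.
Step 4 — Source phasor: V = 7.47∠155.1° V = -6.776 + j3.145 V.
Step 5 — Ohm's law: I = V / Z_total = (-6.776 + j3.145) / (72.8 - j743.7) = -0.005072 - j0.008614 A.
Step 6 — Convert to polar: |I| = 0.009996 A, ∠I = -120.5°.

I = 0.009996∠-120.5° A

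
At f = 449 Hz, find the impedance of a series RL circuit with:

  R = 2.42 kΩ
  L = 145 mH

Step 1 — Angular frequency: ω = 2π·f = 2π·449 = 2821 rad/s.
Step 2 — Component impedances:
  R: Z = R = 2420 Ω
  L: Z = jωL = j·2821·0.145 = 0 + j409.1 Ω
Step 3 — Series combination: Z_total = R + L = 2420 + j409.1 Ω = 2454∠9.6° Ω.

Z = 2420 + j409.1 Ω = 2454∠9.6° Ω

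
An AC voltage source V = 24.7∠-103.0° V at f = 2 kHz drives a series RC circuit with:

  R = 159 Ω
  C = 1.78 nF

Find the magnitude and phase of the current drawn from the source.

Step 1 — Angular frequency: ω = 2π·f = 2π·2000 = 1.257e+04 rad/s.
Step 2 — Component impedances:
  R: Z = R = 159 Ω
  C: Z = 1/(jωC) = -j/(ω·C) = 0 - j4.471e+04 Ω
Step 3 — Series combination: Z_total = R + C = 159 - j4.471e+04 Ω = 4.471e+04∠-89.8° Ω.
Step 4 — Source phasor: V = 24.7∠-103.0° V = -5.556 - j24.07 V.
Step 5 — Ohm's law: I = V / Z_total = (-5.556 - j24.07) / (159 - j4.471e+04) = 0.0005379 - j0.0001262 A.
Step 6 — Convert to polar: |I| = 0.0005525 A, ∠I = -13.2°.

I = 0.0005525∠-13.2° A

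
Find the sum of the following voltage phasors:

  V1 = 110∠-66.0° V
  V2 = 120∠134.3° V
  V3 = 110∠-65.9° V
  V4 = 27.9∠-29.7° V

Step 1 — Convert each phasor to rectangular form:
  V1 = 110·(cos(-66.0°) + j·sin(-66.0°)) = 44.74 - j100.5 V
  V2 = 120·(cos(134.3°) + j·sin(134.3°)) = -83.81 + j85.88 V
  V3 = 110·(cos(-65.9°) + j·sin(-65.9°)) = 44.92 - j100.4 V
  V4 = 27.9·(cos(-29.7°) + j·sin(-29.7°)) = 24.23 - j13.82 V
Step 2 — Sum components: V_total = 30.08 - j128.8 V.
Step 3 — Convert to polar: |V_total| = 132.3 V, ∠V_total = -76.9°.

V_total = 132.3∠-76.9° V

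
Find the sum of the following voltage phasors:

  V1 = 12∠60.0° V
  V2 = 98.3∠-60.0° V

Step 1 — Convert each phasor to rectangular form:
  V1 = 12·(cos(60.0°) + j·sin(60.0°)) = 6 + j10.39 V
  V2 = 98.3·(cos(-60.0°) + j·sin(-60.0°)) = 49.15 - j85.13 V
Step 2 — Sum components: V_total = 55.15 - j74.74 V.
Step 3 — Convert to polar: |V_total| = 92.88 V, ∠V_total = -53.6°.

V_total = 92.88∠-53.6° V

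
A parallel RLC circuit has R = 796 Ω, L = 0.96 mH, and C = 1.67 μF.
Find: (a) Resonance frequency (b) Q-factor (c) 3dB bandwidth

Step 1 — Resonance: ω₀ = 1/√(LC) = 1/√(0.00096·1.67e-06) = 2.498e+04 rad/s.
Step 2 — f₀ = ω₀/(2π) = 3975 Hz.
Step 3 — Parallel Q: Q = R/(ω₀L) = 796/(2.498e+04·0.00096) = 33.2.
Step 4 — Bandwidth: Δω = ω₀/Q = 752.3 rad/s; BW = Δω/(2π) = 119.7 Hz.

(a) f₀ = 3975 Hz  (b) Q = 33.2  (c) BW = 119.7 Hz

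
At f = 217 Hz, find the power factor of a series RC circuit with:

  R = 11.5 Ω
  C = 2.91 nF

Step 1 — Angular frequency: ω = 2π·f = 2π·217 = 1363 rad/s.
Step 2 — Component impedances:
  R: Z = R = 11.5 Ω
  C: Z = 1/(jωC) = -j/(ω·C) = 0 - j2.52e+05 Ω
Step 3 — Series combination: Z_total = R + C = 11.5 - j2.52e+05 Ω = 2.52e+05∠-90.0° Ω.
Step 4 — Power factor: PF = cos(φ) = Re(Z)/|Z| = 11.5/2.52e+05 = 4.563e-05.
Step 5 — Type: Im(Z) = -2.52e+05 ⇒ leading (phase φ = -90.0°).

PF = 4.563e-05 (leading, φ = -90.0°)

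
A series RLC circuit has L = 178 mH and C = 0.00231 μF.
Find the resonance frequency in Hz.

Step 1 — Resonance condition Im(Z)=0 gives ω₀ = 1/√(LC).
Step 2 — ω₀ = 1/√(0.178·2.31e-09) = 4.932e+04 rad/s.
Step 3 — f₀ = ω₀/(2π) = 7849 Hz.

f₀ = 7849 Hz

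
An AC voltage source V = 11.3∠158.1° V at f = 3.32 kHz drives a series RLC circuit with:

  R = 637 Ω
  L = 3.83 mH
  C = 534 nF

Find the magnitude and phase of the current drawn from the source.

Step 1 — Angular frequency: ω = 2π·f = 2π·3320 = 2.086e+04 rad/s.
Step 2 — Component impedances:
  R: Z = R = 637 Ω
  L: Z = jωL = j·2.086e+04·0.00383 = 0 + j79.89 Ω
  C: Z = 1/(jωC) = -j/(ω·C) = 0 - j89.77 Ω
Step 3 — Series combination: Z_total = R + L + C = 637 - j9.878 Ω = 637.1∠-0.9° Ω.
Step 4 — Source phasor: V = 11.3∠158.1° V = -10.48 + j4.215 V.
Step 5 — Ohm's law: I = V / Z_total = (-10.48 + j4.215) / (637 - j9.878) = -0.01656 + j0.00636 A.
Step 6 — Convert to polar: |I| = 0.01774 A, ∠I = 159.0°.

I = 0.01774∠159.0° A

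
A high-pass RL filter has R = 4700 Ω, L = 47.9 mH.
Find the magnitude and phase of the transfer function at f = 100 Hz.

Step 1 — Angular frequency: ω = 2π·100 = 628.3 rad/s.
Step 2 — Transfer function: H(jω) = jωL/(R + jωL).
Step 3 — Numerator jωL = j·30.1; denominator R + jωL = 4700 + j30.1.
Step 4 — H = 4.1e-05 + j0.006403.
Step 5 — Magnitude: |H| = 0.006403 (-43.9 dB); phase: φ = 89.6°.

|H| = 0.006403 (-43.9 dB), φ = 89.6°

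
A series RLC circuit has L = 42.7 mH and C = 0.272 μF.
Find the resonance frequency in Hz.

Step 1 — Resonance condition Im(Z)=0 gives ω₀ = 1/√(LC).
Step 2 — ω₀ = 1/√(0.0427·2.72e-07) = 9279 rad/s.
Step 3 — f₀ = ω₀/(2π) = 1477 Hz.

f₀ = 1477 Hz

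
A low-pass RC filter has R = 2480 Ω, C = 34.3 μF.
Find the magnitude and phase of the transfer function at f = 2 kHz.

Step 1 — Angular frequency: ω = 2π·2000 = 1.257e+04 rad/s.
Step 2 — Transfer function: H(jω) = 1/(1 + jωRC).
Step 3 — Denominator: 1 + jωRC = 1 + j·1.257e+04·2480·3.43e-05 = 1 + j1069.
Step 4 — H = 8.752e-07 - j0.0009355.
Step 5 — Magnitude: |H| = 0.0009355 (-60.6 dB); phase: φ = -89.9°.

|H| = 0.0009355 (-60.6 dB), φ = -89.9°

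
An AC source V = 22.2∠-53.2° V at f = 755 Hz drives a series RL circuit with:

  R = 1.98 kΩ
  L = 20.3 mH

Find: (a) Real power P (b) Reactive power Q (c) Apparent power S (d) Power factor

Step 1 — Angular frequency: ω = 2π·f = 2π·755 = 4744 rad/s.
Step 2 — Component impedances:
  R: Z = R = 1980 Ω
  L: Z = jωL = j·4744·0.0203 = 0 + j96.3 Ω
Step 3 — Series combination: Z_total = R + L = 1980 + j96.3 Ω = 1982∠2.8° Ω.
Step 4 — Source phasor: V = 22.2∠-53.2° V = 13.3 - j17.78 V.
Step 5 — Current: I = V / Z = 0.006265 - j0.009283 A = 0.0112∠-56.0° A.
Step 6 — Complex power: S = V·I* = 0.2483 + j0.01208 VA.
Step 7 — Real power: P = Re(S) = 0.2483 W.
Step 8 — Reactive power: Q = Im(S) = 0.01208 VAR.
Step 9 — Apparent power: |S| = 0.2486 VA.
Step 10 — Power factor: PF = P/|S| = 0.9988 (lagging).

(a) P = 0.2483 W  (b) Q = 0.01208 VAR  (c) S = 0.2486 VA  (d) PF = 0.9988 (lagging)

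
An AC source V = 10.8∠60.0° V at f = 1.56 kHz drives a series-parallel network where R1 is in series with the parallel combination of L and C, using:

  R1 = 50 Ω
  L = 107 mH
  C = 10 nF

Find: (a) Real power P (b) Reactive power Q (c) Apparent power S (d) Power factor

Step 1 — Angular frequency: ω = 2π·f = 2π·1560 = 9802 rad/s.
Step 2 — Component impedances:
  R1: Z = R = 50 Ω
  L: Z = jωL = j·9802·0.107 = 0 + j1049 Ω
  C: Z = 1/(jωC) = -j/(ω·C) = 0 - j1.02e+04 Ω
Step 3 — Parallel branch: L || C = 1/(1/L + 1/C) = 0 + j1169 Ω.
Step 4 — Series with R1: Z_total = R1 + (L || C) = 50 + j1169 Ω = 1170∠87.6° Ω.
Step 5 — Source phasor: V = 10.8∠60.0° V = 5.4 + j9.353 V.
Step 6 — Current: I = V / Z = 0.008184 - j0.004269 A = 0.009231∠-27.6° A.
Step 7 — Complex power: S = V·I* = 0.00426 + j0.0996 VA.
Step 8 — Real power: P = Re(S) = 0.00426 W.
Step 9 — Reactive power: Q = Im(S) = 0.0996 VAR.
Step 10 — Apparent power: |S| = 0.09969 VA.
Step 11 — Power factor: PF = P/|S| = 0.04273 (lagging).

(a) P = 0.00426 W  (b) Q = 0.0996 VAR  (c) S = 0.09969 VA  (d) PF = 0.04273 (lagging)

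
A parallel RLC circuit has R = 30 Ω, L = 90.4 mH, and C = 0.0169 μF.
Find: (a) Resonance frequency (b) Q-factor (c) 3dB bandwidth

Step 1 — Resonance: ω₀ = 1/√(LC) = 1/√(0.0904·1.69e-08) = 2.558e+04 rad/s.
Step 2 — f₀ = ω₀/(2π) = 4072 Hz.
Step 3 — Parallel Q: Q = R/(ω₀L) = 30/(2.558e+04·0.0904) = 0.01297.
Step 4 — Bandwidth: Δω = ω₀/Q = 1.972e+06 rad/s; BW = Δω/(2π) = 3.139e+05 Hz.

(a) f₀ = 4072 Hz  (b) Q = 0.01297  (c) BW = 3.139e+05 Hz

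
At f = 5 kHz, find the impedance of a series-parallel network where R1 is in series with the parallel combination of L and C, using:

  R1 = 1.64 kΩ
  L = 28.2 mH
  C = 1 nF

Step 1 — Angular frequency: ω = 2π·f = 2π·5000 = 3.142e+04 rad/s.
Step 2 — Component impedances:
  R1: Z = R = 1640 Ω
  L: Z = jωL = j·3.142e+04·0.0282 = 0 + j885.9 Ω
  C: Z = 1/(jωC) = -j/(ω·C) = 0 - j3.183e+04 Ω
Step 3 — Parallel branch: L || C = 1/(1/L + 1/C) = 0 + j911.3 Ω.
Step 4 — Series with R1: Z_total = R1 + (L || C) = 1640 + j911.3 Ω = 1876∠29.1° Ω.

Z = 1640 + j911.3 Ω = 1876∠29.1° Ω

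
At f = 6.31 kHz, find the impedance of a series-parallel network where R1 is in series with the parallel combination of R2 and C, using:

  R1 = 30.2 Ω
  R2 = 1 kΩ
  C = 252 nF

Step 1 — Angular frequency: ω = 2π·f = 2π·6310 = 3.965e+04 rad/s.
Step 2 — Component impedances:
  R1: Z = R = 30.2 Ω
  R2: Z = R = 1000 Ω
  C: Z = 1/(jωC) = -j/(ω·C) = 0 - j100.1 Ω
Step 3 — Parallel branch: R2 || C = 1/(1/R2 + 1/C) = 9.919 - j99.1 Ω.
Step 4 — Series with R1: Z_total = R1 + (R2 || C) = 40.12 - j99.1 Ω = 106.9∠-68.0° Ω.

Z = 40.12 - j99.1 Ω = 106.9∠-68.0° Ω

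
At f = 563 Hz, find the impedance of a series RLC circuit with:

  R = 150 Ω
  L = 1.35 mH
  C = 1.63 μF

Step 1 — Angular frequency: ω = 2π·f = 2π·563 = 3537 rad/s.
Step 2 — Component impedances:
  R: Z = R = 150 Ω
  L: Z = jωL = j·3537·0.00135 = 0 + j4.776 Ω
  C: Z = 1/(jωC) = -j/(ω·C) = 0 - j173.4 Ω
Step 3 — Series combination: Z_total = R + L + C = 150 - j168.7 Ω = 225.7∠-48.4° Ω.

Z = 150 - j168.7 Ω = 225.7∠-48.4° Ω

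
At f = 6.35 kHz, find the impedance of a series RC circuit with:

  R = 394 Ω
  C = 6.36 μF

Step 1 — Angular frequency: ω = 2π·f = 2π·6350 = 3.99e+04 rad/s.
Step 2 — Component impedances:
  R: Z = R = 394 Ω
  C: Z = 1/(jωC) = -j/(ω·C) = 0 - j3.941 Ω
Step 3 — Series combination: Z_total = R + C = 394 - j3.941 Ω = 394∠-0.6° Ω.

Z = 394 - j3.941 Ω = 394∠-0.6° Ω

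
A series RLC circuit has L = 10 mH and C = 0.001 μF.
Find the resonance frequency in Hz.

Step 1 — Resonance condition Im(Z)=0 gives ω₀ = 1/√(LC).
Step 2 — ω₀ = 1/√(0.01·1e-09) = 3.162e+05 rad/s.
Step 3 — f₀ = ω₀/(2π) = 5.033e+04 Hz.

f₀ = 5.033e+04 Hz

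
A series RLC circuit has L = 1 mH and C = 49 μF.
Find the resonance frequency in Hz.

Step 1 — Resonance condition Im(Z)=0 gives ω₀ = 1/√(LC).
Step 2 — ω₀ = 1/√(0.001·4.9e-05) = 4518 rad/s.
Step 3 — f₀ = ω₀/(2π) = 719 Hz.

f₀ = 719 Hz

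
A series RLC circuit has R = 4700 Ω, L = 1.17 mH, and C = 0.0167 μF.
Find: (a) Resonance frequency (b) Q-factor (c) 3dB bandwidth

Step 1 — Resonance: ω₀ = 1/√(LC) = 1/√(0.00117·1.67e-08) = 2.262e+05 rad/s.
Step 2 — f₀ = ω₀/(2π) = 3.601e+04 Hz.
Step 3 — Series Q: Q = ω₀L/R = 2.262e+05·0.00117/4700 = 0.05632.
Step 4 — Bandwidth: Δω = ω₀/Q = 4.017e+06 rad/s; BW = Δω/(2π) = 6.393e+05 Hz.

(a) f₀ = 3.601e+04 Hz  (b) Q = 0.05632  (c) BW = 6.393e+05 Hz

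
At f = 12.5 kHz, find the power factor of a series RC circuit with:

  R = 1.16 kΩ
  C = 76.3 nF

Step 1 — Angular frequency: ω = 2π·f = 2π·1.25e+04 = 7.854e+04 rad/s.
Step 2 — Component impedances:
  R: Z = R = 1160 Ω
  C: Z = 1/(jωC) = -j/(ω·C) = 0 - j166.9 Ω
Step 3 — Series combination: Z_total = R + C = 1160 - j166.9 Ω = 1172∠-8.2° Ω.
Step 4 — Power factor: PF = cos(φ) = Re(Z)/|Z| = 1160/1172 = 0.9898.
Step 5 — Type: Im(Z) = -166.9 ⇒ leading (phase φ = -8.2°).

PF = 0.9898 (leading, φ = -8.2°)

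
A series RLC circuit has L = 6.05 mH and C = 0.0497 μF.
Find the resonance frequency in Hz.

Step 1 — Resonance condition Im(Z)=0 gives ω₀ = 1/√(LC).
Step 2 — ω₀ = 1/√(0.00605·4.97e-08) = 5.767e+04 rad/s.
Step 3 — f₀ = ω₀/(2π) = 9178 Hz.

f₀ = 9178 Hz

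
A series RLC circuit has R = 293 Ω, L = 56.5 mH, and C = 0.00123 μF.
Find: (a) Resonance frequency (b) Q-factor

Step 1 — Resonance condition Im(Z)=0 gives ω₀ = 1/√(LC).
Step 2 — ω₀ = 1/√(0.0565·1.23e-09) = 1.2e+05 rad/s.
Step 3 — f₀ = ω₀/(2π) = 1.909e+04 Hz.
Step 4 — Series Q: Q = ω₀L/R = 1.2e+05·0.0565/293 = 23.13.

(a) f₀ = 1.909e+04 Hz  (b) Q = 23.13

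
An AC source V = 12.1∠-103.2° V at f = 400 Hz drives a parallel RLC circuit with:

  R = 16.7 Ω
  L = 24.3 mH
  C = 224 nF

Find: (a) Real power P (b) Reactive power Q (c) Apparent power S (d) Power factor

Step 1 — Angular frequency: ω = 2π·f = 2π·400 = 2513 rad/s.
Step 2 — Component impedances:
  R: Z = R = 16.7 Ω
  L: Z = jωL = j·2513·0.0243 = 0 + j61.07 Ω
  C: Z = 1/(jωC) = -j/(ω·C) = 0 - j1776 Ω
Step 3 — Parallel combination: 1/Z_total = 1/R + 1/L + 1/C; Z_total = 15.61 + j4.122 Ω = 16.15∠14.8° Ω.
Step 4 — Source phasor: V = 12.1∠-103.2° V = -2.763 - j11.78 V.
Step 5 — Current: I = V / Z = -0.3517 - j0.6617 A = 0.7494∠-118.0° A.
Step 6 — Complex power: S = V·I* = 8.767 + j2.315 VA.
Step 7 — Real power: P = Re(S) = 8.767 W.
Step 8 — Reactive power: Q = Im(S) = 2.315 VAR.
Step 9 — Apparent power: |S| = 9.068 VA.
Step 10 — Power factor: PF = P/|S| = 0.9669 (lagging).

(a) P = 8.767 W  (b) Q = 2.315 VAR  (c) S = 9.068 VA  (d) PF = 0.9669 (lagging)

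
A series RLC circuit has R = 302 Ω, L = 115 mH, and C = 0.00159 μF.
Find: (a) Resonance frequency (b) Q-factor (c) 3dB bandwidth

Step 1 — Resonance: ω₀ = 1/√(LC) = 1/√(0.115·1.59e-09) = 7.395e+04 rad/s.
Step 2 — f₀ = ω₀/(2π) = 1.177e+04 Hz.
Step 3 — Series Q: Q = ω₀L/R = 7.395e+04·0.115/302 = 28.16.
Step 4 — Bandwidth: Δω = ω₀/Q = 2626 rad/s; BW = Δω/(2π) = 418 Hz.

(a) f₀ = 1.177e+04 Hz  (b) Q = 28.16  (c) BW = 418 Hz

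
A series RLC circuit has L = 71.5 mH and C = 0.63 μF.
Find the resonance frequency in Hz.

Step 1 — Resonance condition Im(Z)=0 gives ω₀ = 1/√(LC).
Step 2 — ω₀ = 1/√(0.0715·6.3e-07) = 4712 rad/s.
Step 3 — f₀ = ω₀/(2π) = 749.9 Hz.

f₀ = 749.9 Hz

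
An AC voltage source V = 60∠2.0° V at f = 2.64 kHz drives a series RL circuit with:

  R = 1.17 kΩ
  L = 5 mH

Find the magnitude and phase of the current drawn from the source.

Step 1 — Angular frequency: ω = 2π·f = 2π·2640 = 1.659e+04 rad/s.
Step 2 — Component impedances:
  R: Z = R = 1170 Ω
  L: Z = jωL = j·1.659e+04·0.005 = 0 + j82.94 Ω
Step 3 — Series combination: Z_total = R + L = 1170 + j82.94 Ω = 1173∠4.1° Ω.
Step 4 — Source phasor: V = 60∠2.0° V = 59.96 + j2.094 V.
Step 5 — Ohm's law: I = V / Z_total = (59.96 + j2.094) / (1170 + j82.94) = 0.05112 - j0.001834 A.
Step 6 — Convert to polar: |I| = 0.05115 A, ∠I = -2.1°.

I = 0.05115∠-2.1° A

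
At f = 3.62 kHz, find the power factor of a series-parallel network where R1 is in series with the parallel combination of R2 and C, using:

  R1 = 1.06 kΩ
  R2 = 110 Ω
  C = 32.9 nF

Step 1 — Angular frequency: ω = 2π·f = 2π·3620 = 2.275e+04 rad/s.
Step 2 — Component impedances:
  R1: Z = R = 1060 Ω
  R2: Z = R = 110 Ω
  C: Z = 1/(jωC) = -j/(ω·C) = 0 - j1336 Ω
Step 3 — Parallel branch: R2 || C = 1/(1/R2 + 1/C) = 109.3 - j8.994 Ω.
Step 4 — Series with R1: Z_total = R1 + (R2 || C) = 1169 - j8.994 Ω = 1169∠-0.4° Ω.
Step 5 — Power factor: PF = cos(φ) = Re(Z)/|Z| = 1169/1169 = 1.
Step 6 — Type: Im(Z) = -8.994 ⇒ leading (phase φ = -0.4°).

PF = 1 (leading, φ = -0.4°)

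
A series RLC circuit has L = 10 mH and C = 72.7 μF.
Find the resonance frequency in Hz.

Step 1 — Resonance condition Im(Z)=0 gives ω₀ = 1/√(LC).
Step 2 — ω₀ = 1/√(0.01·7.27e-05) = 1173 rad/s.
Step 3 — f₀ = ω₀/(2π) = 186.7 Hz.

f₀ = 186.7 Hz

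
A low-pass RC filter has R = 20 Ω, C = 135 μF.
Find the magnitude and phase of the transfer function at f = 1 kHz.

Step 1 — Angular frequency: ω = 2π·1000 = 6283 rad/s.
Step 2 — Transfer function: H(jω) = 1/(1 + jωRC).
Step 3 — Denominator: 1 + jωRC = 1 + j·6283·20·0.000135 = 1 + j16.96.
Step 4 — H = 0.003463 - j0.05874.
Step 5 — Magnitude: |H| = 0.05884 (-24.6 dB); phase: φ = -86.6°.

|H| = 0.05884 (-24.6 dB), φ = -86.6°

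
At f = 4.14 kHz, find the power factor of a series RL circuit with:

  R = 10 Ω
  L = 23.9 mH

Step 1 — Angular frequency: ω = 2π·f = 2π·4140 = 2.601e+04 rad/s.
Step 2 — Component impedances:
  R: Z = R = 10 Ω
  L: Z = jωL = j·2.601e+04·0.0239 = 0 + j621.7 Ω
Step 3 — Series combination: Z_total = R + L = 10 + j621.7 Ω = 621.8∠89.1° Ω.
Step 4 — Power factor: PF = cos(φ) = Re(Z)/|Z| = 10/621.8 = 0.01608.
Step 5 — Type: Im(Z) = 621.7 ⇒ lagging (phase φ = 89.1°).

PF = 0.01608 (lagging, φ = 89.1°)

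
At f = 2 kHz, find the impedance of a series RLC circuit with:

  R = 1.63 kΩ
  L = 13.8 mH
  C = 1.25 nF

Step 1 — Angular frequency: ω = 2π·f = 2π·2000 = 1.257e+04 rad/s.
Step 2 — Component impedances:
  R: Z = R = 1630 Ω
  L: Z = jωL = j·1.257e+04·0.0138 = 0 + j173.4 Ω
  C: Z = 1/(jωC) = -j/(ω·C) = 0 - j6.366e+04 Ω
Step 3 — Series combination: Z_total = R + L + C = 1630 - j6.349e+04 Ω = 6.351e+04∠-88.5° Ω.

Z = 1630 - j6.349e+04 Ω = 6.351e+04∠-88.5° Ω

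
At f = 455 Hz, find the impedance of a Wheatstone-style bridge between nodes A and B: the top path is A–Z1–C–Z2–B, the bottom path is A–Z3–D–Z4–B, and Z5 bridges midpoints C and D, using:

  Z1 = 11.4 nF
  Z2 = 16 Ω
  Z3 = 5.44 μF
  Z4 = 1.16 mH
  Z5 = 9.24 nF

Step 1 — Angular frequency: ω = 2π·f = 2π·455 = 2859 rad/s.
Step 2 — Component impedances:
  Z1: Z = 1/(jωC) = -j/(ω·C) = 0 - j3.068e+04 Ω
  Z2: Z = R = 16 Ω
  Z3: Z = 1/(jωC) = -j/(ω·C) = 0 - j64.3 Ω
  Z4: Z = jωL = j·2859·0.00116 = 0 + j3.316 Ω
  Z5: Z = 1/(jωC) = -j/(ω·C) = 0 - j3.786e+04 Ω
Step 3 — Bridge requires nodal analysis (the Z5 bridge couples midpoints C and D, so the two paths cannot be reduced to a simple series/parallel combination). Setting node B to ground and injecting 1 A at node A, the 3-node admittance system at A, C, D solves to V_A = Z_AB = 5.752e-05 - j60.86 Ω = 60.86∠-90.0° Ω.

Z = 5.752e-05 - j60.86 Ω = 60.86∠-90.0° Ω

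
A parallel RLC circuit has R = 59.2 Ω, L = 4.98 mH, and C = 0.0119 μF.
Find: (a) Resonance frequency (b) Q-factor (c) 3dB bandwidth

Step 1 — Resonance: ω₀ = 1/√(LC) = 1/√(0.00498·1.19e-08) = 1.299e+05 rad/s.
Step 2 — f₀ = ω₀/(2π) = 2.067e+04 Hz.
Step 3 — Parallel Q: Q = R/(ω₀L) = 59.2/(1.299e+05·0.00498) = 0.09151.
Step 4 — Bandwidth: Δω = ω₀/Q = 1.419e+06 rad/s; BW = Δω/(2π) = 2.259e+05 Hz.

(a) f₀ = 2.067e+04 Hz  (b) Q = 0.09151  (c) BW = 2.259e+05 Hz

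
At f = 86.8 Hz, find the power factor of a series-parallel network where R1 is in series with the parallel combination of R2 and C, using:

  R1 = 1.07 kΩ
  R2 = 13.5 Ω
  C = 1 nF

Step 1 — Angular frequency: ω = 2π·f = 2π·86.8 = 545.4 rad/s.
Step 2 — Component impedances:
  R1: Z = R = 1070 Ω
  R2: Z = R = 13.5 Ω
  C: Z = 1/(jωC) = -j/(ω·C) = 0 - j1.834e+06 Ω
Step 3 — Parallel branch: R2 || C = 1/(1/R2 + 1/C) = 13.5 - j9.94e-05 Ω.
Step 4 — Series with R1: Z_total = R1 + (R2 || C) = 1083 - j9.94e-05 Ω = 1083∠-0.0° Ω.
Step 5 — Power factor: PF = cos(φ) = Re(Z)/|Z| = 1083/1083 = 1.
Step 6 — Type: Im(Z) = -9.94e-05 ⇒ leading (phase φ = -0.0°).

PF = 1 (leading, φ = -0.0°)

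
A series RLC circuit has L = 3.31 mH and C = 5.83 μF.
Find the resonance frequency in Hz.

Step 1 — Resonance condition Im(Z)=0 gives ω₀ = 1/√(LC).
Step 2 — ω₀ = 1/√(0.00331·5.83e-06) = 7199 rad/s.
Step 3 — f₀ = ω₀/(2π) = 1146 Hz.

f₀ = 1146 Hz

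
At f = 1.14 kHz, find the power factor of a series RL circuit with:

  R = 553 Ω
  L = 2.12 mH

Step 1 — Angular frequency: ω = 2π·f = 2π·1140 = 7163 rad/s.
Step 2 — Component impedances:
  R: Z = R = 553 Ω
  L: Z = jωL = j·7163·0.00212 = 0 + j15.19 Ω
Step 3 — Series combination: Z_total = R + L = 553 + j15.19 Ω = 553.2∠1.6° Ω.
Step 4 — Power factor: PF = cos(φ) = Re(Z)/|Z| = 553/553.2 = 0.9996.
Step 5 — Type: Im(Z) = 15.19 ⇒ lagging (phase φ = 1.6°).

PF = 0.9996 (lagging, φ = 1.6°)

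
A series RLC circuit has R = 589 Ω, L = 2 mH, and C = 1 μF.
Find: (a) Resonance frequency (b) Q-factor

Step 1 — Resonance condition Im(Z)=0 gives ω₀ = 1/√(LC).
Step 2 — ω₀ = 1/√(0.002·1e-06) = 2.236e+04 rad/s.
Step 3 — f₀ = ω₀/(2π) = 3559 Hz.
Step 4 — Series Q: Q = ω₀L/R = 2.236e+04·0.002/589 = 0.07593.

(a) f₀ = 3559 Hz  (b) Q = 0.07593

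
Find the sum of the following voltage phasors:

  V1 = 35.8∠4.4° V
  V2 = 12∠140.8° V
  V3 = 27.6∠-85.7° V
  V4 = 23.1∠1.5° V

Step 1 — Convert each phasor to rectangular form:
  V1 = 35.8·(cos(4.4°) + j·sin(4.4°)) = 35.69 + j2.747 V
  V2 = 12·(cos(140.8°) + j·sin(140.8°)) = -9.299 + j7.584 V
  V3 = 27.6·(cos(-85.7°) + j·sin(-85.7°)) = 2.069 - j27.52 V
  V4 = 23.1·(cos(1.5°) + j·sin(1.5°)) = 23.09 + j0.6047 V
Step 2 — Sum components: V_total = 51.56 - j16.59 V.
Step 3 — Convert to polar: |V_total| = 54.16 V, ∠V_total = -17.8°.

V_total = 54.16∠-17.8° V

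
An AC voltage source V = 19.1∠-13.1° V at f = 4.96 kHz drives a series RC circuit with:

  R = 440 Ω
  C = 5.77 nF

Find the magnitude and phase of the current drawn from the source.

Step 1 — Angular frequency: ω = 2π·f = 2π·4960 = 3.116e+04 rad/s.
Step 2 — Component impedances:
  R: Z = R = 440 Ω
  C: Z = 1/(jωC) = -j/(ω·C) = 0 - j5561 Ω
Step 3 — Series combination: Z_total = R + C = 440 - j5561 Ω = 5579∠-85.5° Ω.
Step 4 — Source phasor: V = 19.1∠-13.1° V = 18.6 - j4.329 V.
Step 5 — Ohm's law: I = V / Z_total = (18.6 - j4.329) / (440 - j5561) = 0.001037 + j0.003263 A.
Step 6 — Convert to polar: |I| = 0.003424 A, ∠I = 72.4°.

I = 0.003424∠72.4° A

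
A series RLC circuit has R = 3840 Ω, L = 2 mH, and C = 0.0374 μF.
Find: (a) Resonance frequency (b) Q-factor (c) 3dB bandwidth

Step 1 — Resonance: ω₀ = 1/√(LC) = 1/√(0.002·3.74e-08) = 1.156e+05 rad/s.
Step 2 — f₀ = ω₀/(2π) = 1.84e+04 Hz.
Step 3 — Series Q: Q = ω₀L/R = 1.156e+05·0.002/3840 = 0.06022.
Step 4 — Bandwidth: Δω = ω₀/Q = 1.92e+06 rad/s; BW = Δω/(2π) = 3.056e+05 Hz.

(a) f₀ = 1.84e+04 Hz  (b) Q = 0.06022  (c) BW = 3.056e+05 Hz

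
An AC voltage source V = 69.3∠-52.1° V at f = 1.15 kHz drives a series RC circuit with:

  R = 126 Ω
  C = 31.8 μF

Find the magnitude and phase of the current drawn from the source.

Step 1 — Angular frequency: ω = 2π·f = 2π·1150 = 7226 rad/s.
Step 2 — Component impedances:
  R: Z = R = 126 Ω
  C: Z = 1/(jωC) = -j/(ω·C) = 0 - j4.352 Ω
Step 3 — Series combination: Z_total = R + C = 126 - j4.352 Ω = 126.1∠-2.0° Ω.
Step 4 — Source phasor: V = 69.3∠-52.1° V = 42.57 - j54.68 V.
Step 5 — Ohm's law: I = V / Z_total = (42.57 - j54.68) / (126 - j4.352) = 0.3524 - j0.4218 A.
Step 6 — Convert to polar: |I| = 0.5497 A, ∠I = -50.1°.

I = 0.5497∠-50.1° A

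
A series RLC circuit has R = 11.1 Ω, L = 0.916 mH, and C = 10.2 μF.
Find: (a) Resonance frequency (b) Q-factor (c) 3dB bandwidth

Step 1 — Resonance: ω₀ = 1/√(LC) = 1/√(0.000916·1.02e-05) = 1.035e+04 rad/s.
Step 2 — f₀ = ω₀/(2π) = 1647 Hz.
Step 3 — Series Q: Q = ω₀L/R = 1.035e+04·0.000916/11.1 = 0.8537.
Step 4 — Bandwidth: Δω = ω₀/Q = 1.212e+04 rad/s; BW = Δω/(2π) = 1929 Hz.

(a) f₀ = 1647 Hz  (b) Q = 0.8537  (c) BW = 1929 Hz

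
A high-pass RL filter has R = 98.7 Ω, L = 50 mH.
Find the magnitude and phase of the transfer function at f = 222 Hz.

Step 1 — Angular frequency: ω = 2π·222 = 1395 rad/s.
Step 2 — Transfer function: H(jω) = jωL/(R + jωL).
Step 3 — Numerator jωL = j·69.74; denominator R + jωL = 98.7 + j69.74.
Step 4 — H = 0.333 + j0.4713.
Step 5 — Magnitude: |H| = 0.5771 (-4.8 dB); phase: φ = 54.8°.

|H| = 0.5771 (-4.8 dB), φ = 54.8°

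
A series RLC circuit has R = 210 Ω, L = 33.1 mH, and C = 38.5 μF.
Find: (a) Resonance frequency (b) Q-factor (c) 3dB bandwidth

Step 1 — Resonance condition Im(Z)=0 gives ω₀ = 1/√(LC).
Step 2 — ω₀ = 1/√(0.0331·3.85e-05) = 885.8 rad/s.
Step 3 — f₀ = ω₀/(2π) = 141 Hz.
Step 4 — Series Q: Q = ω₀L/R = 885.8·0.0331/210 = 0.1396.
Step 5 — 3dB bandwidth: Δω = ω₀/Q = 6344 rad/s; BW = Δω/(2π) = 1010 Hz.

(a) f₀ = 141 Hz  (b) Q = 0.1396  (c) BW = 1010 Hz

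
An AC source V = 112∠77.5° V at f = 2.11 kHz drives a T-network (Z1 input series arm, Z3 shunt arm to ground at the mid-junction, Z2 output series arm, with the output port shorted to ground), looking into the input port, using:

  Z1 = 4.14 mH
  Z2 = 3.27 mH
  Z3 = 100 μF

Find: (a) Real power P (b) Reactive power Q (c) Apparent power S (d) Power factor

Step 1 — Angular frequency: ω = 2π·f = 2π·2110 = 1.326e+04 rad/s.
Step 2 — Component impedances:
  Z1: Z = jωL = j·1.326e+04·0.00414 = 0 + j54.89 Ω
  Z2: Z = jωL = j·1.326e+04·0.00327 = 0 + j43.35 Ω
  Z3: Z = 1/(jωC) = -j/(ω·C) = 0 - j0.7543 Ω
Step 3 — With the output port shorted to ground, the output series arm Z2 runs from the junction to ground; the shunt arm Z3 also runs from the junction to ground. They appear in parallel: Z3 || Z2 = 0 - j0.7676 Ω.
Step 4 — Series with input arm Z1: Z_in = Z1 + (Z3 || Z2) = 0 + j54.12 Ω = 54.12∠90.0° Ω.
Step 5 — Source phasor: V = 112∠77.5° V = 24.24 + j109.3 V.
Step 6 — Current: I = V / Z = 2.02 - j0.4479 A = 2.07∠-12.5° A.
Step 7 — Complex power: S = V·I* = 0 + j231.8 VA.
Step 8 — Real power: P = Re(S) = 0 W.
Step 9 — Reactive power: Q = Im(S) = 231.8 VAR.
Step 10 — Apparent power: |S| = 231.8 VA.
Step 11 — Power factor: PF = P/|S| = 0 (lagging).

(a) P = 0 W  (b) Q = 231.8 VAR  (c) S = 231.8 VA  (d) PF = 0 (lagging)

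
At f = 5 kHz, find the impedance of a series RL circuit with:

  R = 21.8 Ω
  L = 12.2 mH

Step 1 — Angular frequency: ω = 2π·f = 2π·5000 = 3.142e+04 rad/s.
Step 2 — Component impedances:
  R: Z = R = 21.8 Ω
  L: Z = jωL = j·3.142e+04·0.0122 = 0 + j383.3 Ω
Step 3 — Series combination: Z_total = R + L = 21.8 + j383.3 Ω = 383.9∠86.7° Ω.

Z = 21.8 + j383.3 Ω = 383.9∠86.7° Ω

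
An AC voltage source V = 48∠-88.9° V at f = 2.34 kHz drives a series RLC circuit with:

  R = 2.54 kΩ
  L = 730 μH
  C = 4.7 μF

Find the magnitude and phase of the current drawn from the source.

Step 1 — Angular frequency: ω = 2π·f = 2π·2340 = 1.47e+04 rad/s.
Step 2 — Component impedances:
  R: Z = R = 2540 Ω
  L: Z = jωL = j·1.47e+04·0.00073 = 0 + j10.73 Ω
  C: Z = 1/(jωC) = -j/(ω·C) = 0 - j14.47 Ω
Step 3 — Series combination: Z_total = R + L + C = 2540 - j3.738 Ω = 2540∠-0.1° Ω.
Step 4 — Source phasor: V = 48∠-88.9° V = 0.9215 - j47.99 V.
Step 5 — Ohm's law: I = V / Z_total = (0.9215 - j47.99) / (2540 - j3.738) = 0.0003906 - j0.01889 A.
Step 6 — Convert to polar: |I| = 0.0189 A, ∠I = -88.8°.

I = 0.0189∠-88.8° A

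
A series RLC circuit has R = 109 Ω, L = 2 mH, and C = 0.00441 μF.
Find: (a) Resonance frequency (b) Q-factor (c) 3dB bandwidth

Step 1 — Resonance: ω₀ = 1/√(LC) = 1/√(0.002·4.41e-09) = 3.367e+05 rad/s.
Step 2 — f₀ = ω₀/(2π) = 5.359e+04 Hz.
Step 3 — Series Q: Q = ω₀L/R = 3.367e+05·0.002/109 = 6.178.
Step 4 — Bandwidth: Δω = ω₀/Q = 5.45e+04 rad/s; BW = Δω/(2π) = 8674 Hz.

(a) f₀ = 5.359e+04 Hz  (b) Q = 6.178  (c) BW = 8674 Hz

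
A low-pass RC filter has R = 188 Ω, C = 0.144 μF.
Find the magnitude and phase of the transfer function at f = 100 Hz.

Step 1 — Angular frequency: ω = 2π·100 = 628.3 rad/s.
Step 2 — Transfer function: H(jω) = 1/(1 + jωRC).
Step 3 — Denominator: 1 + jωRC = 1 + j·628.3·188·1.44e-07 = 1 + j0.01701.
Step 4 — H = 0.9997 - j0.017.
Step 5 — Magnitude: |H| = 0.9999 (-0.0 dB); phase: φ = -1.0°.

|H| = 0.9999 (-0.0 dB), φ = -1.0°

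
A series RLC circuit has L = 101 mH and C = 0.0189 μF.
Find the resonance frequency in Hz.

Step 1 — Resonance condition Im(Z)=0 gives ω₀ = 1/√(LC).
Step 2 — ω₀ = 1/√(0.101·1.89e-08) = 2.289e+04 rad/s.
Step 3 — f₀ = ω₀/(2π) = 3643 Hz.

f₀ = 3643 Hz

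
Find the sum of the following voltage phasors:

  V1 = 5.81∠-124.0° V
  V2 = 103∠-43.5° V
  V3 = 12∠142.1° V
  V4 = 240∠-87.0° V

Step 1 — Convert each phasor to rectangular form:
  V1 = 5.81·(cos(-124.0°) + j·sin(-124.0°)) = -3.249 - j4.817 V
  V2 = 103·(cos(-43.5°) + j·sin(-43.5°)) = 74.71 - j70.9 V
  V3 = 12·(cos(142.1°) + j·sin(142.1°)) = -9.469 + j7.371 V
  V4 = 240·(cos(-87.0°) + j·sin(-87.0°)) = 12.56 - j239.7 V
Step 2 — Sum components: V_total = 74.56 - j308 V.
Step 3 — Convert to polar: |V_total| = 316.9 V, ∠V_total = -76.4°.

V_total = 316.9∠-76.4° V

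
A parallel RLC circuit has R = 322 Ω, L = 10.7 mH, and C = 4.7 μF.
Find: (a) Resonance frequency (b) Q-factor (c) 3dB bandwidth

Step 1 — Resonance: ω₀ = 1/√(LC) = 1/√(0.0107·4.7e-06) = 4459 rad/s.
Step 2 — f₀ = ω₀/(2π) = 709.7 Hz.
Step 3 — Parallel Q: Q = R/(ω₀L) = 322/(4459·0.0107) = 6.749.
Step 4 — Bandwidth: Δω = ω₀/Q = 660.8 rad/s; BW = Δω/(2π) = 105.2 Hz.

(a) f₀ = 709.7 Hz  (b) Q = 6.749  (c) BW = 105.2 Hz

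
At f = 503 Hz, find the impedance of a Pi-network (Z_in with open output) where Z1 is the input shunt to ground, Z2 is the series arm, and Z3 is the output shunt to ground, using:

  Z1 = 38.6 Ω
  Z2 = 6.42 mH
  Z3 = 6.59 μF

Step 1 — Angular frequency: ω = 2π·f = 2π·503 = 3160 rad/s.
Step 2 — Component impedances:
  Z1: Z = R = 38.6 Ω
  Z2: Z = jωL = j·3160·0.00642 = 0 + j20.29 Ω
  Z3: Z = 1/(jωC) = -j/(ω·C) = 0 - j48.01 Ω
Step 3 — With open output, the series arm Z2 and the output shunt Z3 appear in series to ground: Z2 + Z3 = 0 - j27.72 Ω.
Step 4 — Parallel with input shunt Z1: Z_in = Z1 || (Z2 + Z3) = 13.14 - j18.29 Ω = 22.52∠-54.3° Ω.

Z = 13.14 - j18.29 Ω = 22.52∠-54.3° Ω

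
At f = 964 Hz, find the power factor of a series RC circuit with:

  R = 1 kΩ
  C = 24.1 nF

Step 1 — Angular frequency: ω = 2π·f = 2π·964 = 6057 rad/s.
Step 2 — Component impedances:
  R: Z = R = 1000 Ω
  C: Z = 1/(jωC) = -j/(ω·C) = 0 - j6851 Ω
Step 3 — Series combination: Z_total = R + C = 1000 - j6851 Ω = 6923∠-81.7° Ω.
Step 4 — Power factor: PF = cos(φ) = Re(Z)/|Z| = 1000/6923 = 0.1444.
Step 5 — Type: Im(Z) = -6851 ⇒ leading (phase φ = -81.7°).

PF = 0.1444 (leading, φ = -81.7°)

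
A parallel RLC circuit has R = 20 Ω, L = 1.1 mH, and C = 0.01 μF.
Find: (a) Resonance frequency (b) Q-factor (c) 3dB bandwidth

Step 1 — Resonance: ω₀ = 1/√(LC) = 1/√(0.0011·1e-08) = 3.015e+05 rad/s.
Step 2 — f₀ = ω₀/(2π) = 4.799e+04 Hz.
Step 3 — Parallel Q: Q = R/(ω₀L) = 20/(3.015e+05·0.0011) = 0.0603.
Step 4 — Bandwidth: Δω = ω₀/Q = 5e+06 rad/s; BW = Δω/(2π) = 7.958e+05 Hz.

(a) f₀ = 4.799e+04 Hz  (b) Q = 0.0603  (c) BW = 7.958e+05 Hz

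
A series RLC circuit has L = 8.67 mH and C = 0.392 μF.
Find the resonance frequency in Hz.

Step 1 — Resonance condition Im(Z)=0 gives ω₀ = 1/√(LC).
Step 2 — ω₀ = 1/√(0.00867·3.92e-07) = 1.715e+04 rad/s.
Step 3 — f₀ = ω₀/(2π) = 2730 Hz.

f₀ = 2730 Hz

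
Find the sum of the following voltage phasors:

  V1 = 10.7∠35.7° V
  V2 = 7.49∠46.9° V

Step 1 — Convert each phasor to rectangular form:
  V1 = 10.7·(cos(35.7°) + j·sin(35.7°)) = 8.689 + j6.244 V
  V2 = 7.49·(cos(46.9°) + j·sin(46.9°)) = 5.118 + j5.469 V
Step 2 — Sum components: V_total = 13.81 + j11.71 V.
Step 3 — Convert to polar: |V_total| = 18.11 V, ∠V_total = 40.3°.

V_total = 18.11∠40.3° V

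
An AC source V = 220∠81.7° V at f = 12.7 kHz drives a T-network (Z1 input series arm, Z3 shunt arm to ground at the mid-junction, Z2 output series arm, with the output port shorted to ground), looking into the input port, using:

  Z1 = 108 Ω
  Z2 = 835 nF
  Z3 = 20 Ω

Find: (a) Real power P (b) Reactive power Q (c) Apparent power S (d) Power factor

Step 1 — Angular frequency: ω = 2π·f = 2π·1.27e+04 = 7.98e+04 rad/s.
Step 2 — Component impedances:
  Z1: Z = R = 108 Ω
  Z2: Z = 1/(jωC) = -j/(ω·C) = 0 - j15.01 Ω
  Z3: Z = R = 20 Ω
Step 3 — With the output port shorted to ground, the output series arm Z2 runs from the junction to ground; the shunt arm Z3 also runs from the junction to ground. They appear in parallel: Z3 || Z2 = 7.205 - j9.601 Ω.
Step 4 — Series with input arm Z1: Z_in = Z1 + (Z3 || Z2) = 115.2 - j9.601 Ω = 115.6∠-4.8° Ω.
Step 5 — Source phasor: V = 220∠81.7° V = 31.76 + j217.7 V.
Step 6 — Current: I = V / Z = 0.1174 + j1.899 A = 1.903∠86.5° A.
Step 7 — Complex power: S = V·I* = 417.2 - j34.77 VA.
Step 8 — Real power: P = Re(S) = 417.2 W.
Step 9 — Reactive power: Q = Im(S) = -34.77 VAR.
Step 10 — Apparent power: |S| = 418.7 VA.
Step 11 — Power factor: PF = P/|S| = 0.9965 (leading).

(a) P = 417.2 W  (b) Q = -34.77 VAR  (c) S = 418.7 VA  (d) PF = 0.9965 (leading)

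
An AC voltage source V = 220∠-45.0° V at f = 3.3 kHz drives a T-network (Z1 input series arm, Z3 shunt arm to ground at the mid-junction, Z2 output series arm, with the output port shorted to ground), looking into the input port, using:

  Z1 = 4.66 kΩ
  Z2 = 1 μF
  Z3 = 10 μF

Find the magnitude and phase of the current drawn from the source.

Step 1 — Angular frequency: ω = 2π·f = 2π·3300 = 2.073e+04 rad/s.
Step 2 — Component impedances:
  Z1: Z = R = 4660 Ω
  Z2: Z = 1/(jωC) = -j/(ω·C) = 0 - j48.23 Ω
  Z3: Z = 1/(jωC) = -j/(ω·C) = 0 - j4.823 Ω
Step 3 — With the output port shorted to ground, the output series arm Z2 runs from the junction to ground; the shunt arm Z3 also runs from the junction to ground. They appear in parallel: Z3 || Z2 = 0 - j4.384 Ω.
Step 4 — Series with input arm Z1: Z_in = Z1 + (Z3 || Z2) = 4660 - j4.384 Ω = 4660∠-0.1° Ω.
Step 5 — Source phasor: V = 220∠-45.0° V = 155.6 - j155.6 V.
Step 6 — Ohm's law: I = V / Z_total = (155.6 - j155.6) / (4660 - j4.384) = 0.03341 - j0.03335 A.
Step 7 — Convert to polar: |I| = 0.04721 A, ∠I = -44.9°.

I = 0.04721∠-44.9° A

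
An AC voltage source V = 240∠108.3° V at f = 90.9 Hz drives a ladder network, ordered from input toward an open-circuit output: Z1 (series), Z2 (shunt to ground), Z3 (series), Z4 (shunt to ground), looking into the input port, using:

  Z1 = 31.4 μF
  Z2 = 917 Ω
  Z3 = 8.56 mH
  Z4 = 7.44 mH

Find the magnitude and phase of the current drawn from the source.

Step 1 — Angular frequency: ω = 2π·f = 2π·90.9 = 571.1 rad/s.
Step 2 — Component impedances:
  Z1: Z = 1/(jωC) = -j/(ω·C) = 0 - j55.76 Ω
  Z2: Z = R = 917 Ω
  Z3: Z = jωL = j·571.1·0.00856 = 0 + j4.889 Ω
  Z4: Z = jωL = j·571.1·0.00744 = 0 + j4.249 Ω
Step 3 — Ladder network (open output): work backward from the far end, alternating series and parallel combinations. Z_in = 0.09106 - j46.62 Ω = 46.62∠-89.9° Ω.
Step 4 — Source phasor: V = 240∠108.3° V = -75.36 + j227.9 V.
Step 5 — Ohm's law: I = V / Z_total = (-75.36 + j227.9) / (0.09106 - j46.62) = -4.89 - j1.607 A.
Step 6 — Convert to polar: |I| = 5.148 A, ∠I = -161.8°.

I = 5.148∠-161.8° A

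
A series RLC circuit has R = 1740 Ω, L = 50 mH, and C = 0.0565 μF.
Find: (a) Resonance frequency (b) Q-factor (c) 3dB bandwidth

Step 1 — Resonance: ω₀ = 1/√(LC) = 1/√(0.05·5.65e-08) = 1.881e+04 rad/s.
Step 2 — f₀ = ω₀/(2π) = 2994 Hz.
Step 3 — Series Q: Q = ω₀L/R = 1.881e+04·0.05/1740 = 0.5406.
Step 4 — Bandwidth: Δω = ω₀/Q = 3.48e+04 rad/s; BW = Δω/(2π) = 5539 Hz.

(a) f₀ = 2994 Hz  (b) Q = 0.5406  (c) BW = 5539 Hz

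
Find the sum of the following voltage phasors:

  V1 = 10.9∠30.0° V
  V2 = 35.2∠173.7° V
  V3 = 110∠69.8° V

Step 1 — Convert each phasor to rectangular form:
  V1 = 10.9·(cos(30.0°) + j·sin(30.0°)) = 9.44 + j5.45 V
  V2 = 35.2·(cos(173.7°) + j·sin(173.7°)) = -34.99 + j3.863 V
  V3 = 110·(cos(69.8°) + j·sin(69.8°)) = 37.98 + j103.2 V
Step 2 — Sum components: V_total = 12.44 + j112.5 V.
Step 3 — Convert to polar: |V_total| = 113.2 V, ∠V_total = 83.7°.

V_total = 113.2∠83.7° V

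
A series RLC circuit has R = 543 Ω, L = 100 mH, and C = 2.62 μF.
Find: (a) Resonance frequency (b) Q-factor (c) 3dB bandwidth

Step 1 — Resonance condition Im(Z)=0 gives ω₀ = 1/√(LC).
Step 2 — ω₀ = 1/√(0.1·2.62e-06) = 1954 rad/s.
Step 3 — f₀ = ω₀/(2π) = 310.9 Hz.
Step 4 — Series Q: Q = ω₀L/R = 1954·0.1/543 = 0.3598.
Step 5 — 3dB bandwidth: Δω = ω₀/Q = 5430 rad/s; BW = Δω/(2π) = 864.2 Hz.

(a) f₀ = 310.9 Hz  (b) Q = 0.3598  (c) BW = 864.2 Hz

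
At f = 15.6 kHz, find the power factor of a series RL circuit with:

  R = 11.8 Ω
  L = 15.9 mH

Step 1 — Angular frequency: ω = 2π·f = 2π·1.56e+04 = 9.802e+04 rad/s.
Step 2 — Component impedances:
  R: Z = R = 11.8 Ω
  L: Z = jωL = j·9.802e+04·0.0159 = 0 + j1558 Ω
Step 3 — Series combination: Z_total = R + L = 11.8 + j1558 Ω = 1559∠89.6° Ω.
Step 4 — Power factor: PF = cos(φ) = Re(Z)/|Z| = 11.8/1558.5 = 0.007571.
Step 5 — Type: Im(Z) = 1558 ⇒ lagging (phase φ = 89.6°).

PF = 0.007571 (lagging, φ = 89.6°)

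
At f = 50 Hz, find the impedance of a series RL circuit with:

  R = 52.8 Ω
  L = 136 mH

Step 1 — Angular frequency: ω = 2π·f = 2π·50 = 314.2 rad/s.
Step 2 — Component impedances:
  R: Z = R = 52.8 Ω
  L: Z = jωL = j·314.2·0.136 = 0 + j42.73 Ω
Step 3 — Series combination: Z_total = R + L = 52.8 + j42.73 Ω = 67.92∠39.0° Ω.

Z = 52.8 + j42.73 Ω = 67.92∠39.0° Ω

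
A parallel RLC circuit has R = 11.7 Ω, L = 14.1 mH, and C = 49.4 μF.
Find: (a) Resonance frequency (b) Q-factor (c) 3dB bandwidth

Step 1 — Resonance: ω₀ = 1/√(LC) = 1/√(0.0141·4.94e-05) = 1198 rad/s.
Step 2 — f₀ = ω₀/(2π) = 190.7 Hz.
Step 3 — Parallel Q: Q = R/(ω₀L) = 11.7/(1198·0.0141) = 0.6925.
Step 4 — Bandwidth: Δω = ω₀/Q = 1730 rad/s; BW = Δω/(2π) = 275.4 Hz.

(a) f₀ = 190.7 Hz  (b) Q = 0.6925  (c) BW = 275.4 Hz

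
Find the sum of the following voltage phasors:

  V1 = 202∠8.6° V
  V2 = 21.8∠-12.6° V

Step 1 — Convert each phasor to rectangular form:
  V1 = 202·(cos(8.6°) + j·sin(8.6°)) = 199.7 + j30.21 V
  V2 = 21.8·(cos(-12.6°) + j·sin(-12.6°)) = 21.27 - j4.756 V
Step 2 — Sum components: V_total = 221 + j25.45 V.
Step 3 — Convert to polar: |V_total| = 222.5 V, ∠V_total = 6.6°.

V_total = 222.5∠6.6° V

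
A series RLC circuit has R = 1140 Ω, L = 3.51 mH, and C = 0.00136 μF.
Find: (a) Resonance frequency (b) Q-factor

Step 1 — Resonance condition Im(Z)=0 gives ω₀ = 1/√(LC).
Step 2 — ω₀ = 1/√(0.00351·1.36e-09) = 4.577e+05 rad/s.
Step 3 — f₀ = ω₀/(2π) = 7.284e+04 Hz.
Step 4 — Series Q: Q = ω₀L/R = 4.577e+05·0.00351/1140 = 1.409.

(a) f₀ = 7.284e+04 Hz  (b) Q = 1.409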